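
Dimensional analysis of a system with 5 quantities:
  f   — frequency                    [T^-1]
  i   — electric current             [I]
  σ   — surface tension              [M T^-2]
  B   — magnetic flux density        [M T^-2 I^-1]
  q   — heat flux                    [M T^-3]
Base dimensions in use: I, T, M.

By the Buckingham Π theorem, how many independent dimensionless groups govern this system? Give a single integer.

2

Exponent matrix [I,T,M] × [f,i,σ,B,q]:
  I: [ 0  1  0 -1  0]
  T: [-1  0 -2 -2 -3]
  M: [ 0  0  1  1  1]
Row reduction gives pivot columns f,i,σ; rank = 3
5 vars − rank 3 = 2 Π groups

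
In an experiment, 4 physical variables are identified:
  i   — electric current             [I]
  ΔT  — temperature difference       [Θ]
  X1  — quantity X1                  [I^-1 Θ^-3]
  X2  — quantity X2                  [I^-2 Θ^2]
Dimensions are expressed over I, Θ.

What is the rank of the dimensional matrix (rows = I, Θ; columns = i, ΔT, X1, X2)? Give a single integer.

Dimensional matrix (I×Θ by i×ΔT×X1×X2):
  I: [ 1  0 -1 -2]
  Θ: [ 0  1 -3  2]
Echelon form has 2 nonzero rows (pivots: i,ΔT)

2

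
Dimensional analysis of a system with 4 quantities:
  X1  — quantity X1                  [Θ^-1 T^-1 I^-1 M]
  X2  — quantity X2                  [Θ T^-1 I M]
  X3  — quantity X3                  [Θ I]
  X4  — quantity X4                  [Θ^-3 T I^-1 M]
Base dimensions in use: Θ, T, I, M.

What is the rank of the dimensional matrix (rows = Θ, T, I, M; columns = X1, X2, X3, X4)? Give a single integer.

Exponent matrix [Θ,T,I,M] × [X1,X2,X3,X4]:
  Θ: [-1  1  1 -3]
  T: [-1 -1  0  1]
  I: [-1  1  1 -1]
  M: [ 1  1  0  1]
Row reduction gives pivot columns X1,X2,X4; rank = 3

3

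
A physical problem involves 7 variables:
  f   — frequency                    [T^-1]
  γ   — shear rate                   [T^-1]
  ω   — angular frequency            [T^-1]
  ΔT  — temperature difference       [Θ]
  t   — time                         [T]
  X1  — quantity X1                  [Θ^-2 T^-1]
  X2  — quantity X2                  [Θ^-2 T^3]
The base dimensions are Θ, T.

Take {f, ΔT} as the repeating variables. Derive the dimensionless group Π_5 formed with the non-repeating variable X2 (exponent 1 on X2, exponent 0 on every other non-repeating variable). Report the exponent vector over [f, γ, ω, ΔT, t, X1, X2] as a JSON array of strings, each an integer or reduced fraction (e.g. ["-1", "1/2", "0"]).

["3", "0", "0", "2", "0", "0", "1"]

Write exponents as rows Θ,T / cols f,γ,ω,ΔT,t,X1,X2:
  Θ: [ 0  0  0  1  0 -2 -2]
  T: [-1 -1 -1  0  1 -1  3]
Row reduction gives pivot columns f,ΔT; rank = 2
Repeat: f,ΔT; free: γ,ω,t,X1,X2
RREF:
  r0: [   1    1    1    0   -1    1   -3]
  r1: [   0    0    0    1    0   -2   -2]
Fix exponent of X2 at 1, γ at 0, ω at 0, t at 0, X1 at 0; solve each RREF row for its pivot's exponent:
  r0: exp(f) + (-3)·1 = 0 ⇒ exp(f) = 3
  r1: exp(ΔT) + (-2)·1 = 0 ⇒ exp(ΔT) = 2
Π_5 = f^3 · ΔT^2 · X2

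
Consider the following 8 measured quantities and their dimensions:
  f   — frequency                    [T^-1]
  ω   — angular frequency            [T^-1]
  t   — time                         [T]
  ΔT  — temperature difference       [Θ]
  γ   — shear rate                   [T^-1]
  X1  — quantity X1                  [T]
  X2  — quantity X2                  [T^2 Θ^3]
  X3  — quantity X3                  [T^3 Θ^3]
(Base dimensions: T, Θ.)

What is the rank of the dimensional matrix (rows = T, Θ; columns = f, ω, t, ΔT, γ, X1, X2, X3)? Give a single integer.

Write exponents as rows T,Θ / cols f,ω,t,ΔT,γ,X1,X2,X3:
  T: [-1 -1  1  0 -1  1  2  3]
  Θ: [ 0  0  0  1  0  0  3  3]
Row reduction gives pivot columns f,ΔT; rank = 2

2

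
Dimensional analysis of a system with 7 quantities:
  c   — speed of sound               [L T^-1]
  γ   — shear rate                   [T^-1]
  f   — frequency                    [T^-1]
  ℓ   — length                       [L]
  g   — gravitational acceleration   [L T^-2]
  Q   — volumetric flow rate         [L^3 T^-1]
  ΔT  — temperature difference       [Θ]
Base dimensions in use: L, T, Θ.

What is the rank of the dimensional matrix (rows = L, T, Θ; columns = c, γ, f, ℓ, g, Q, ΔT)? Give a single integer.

3

Write exponents as rows L,T,Θ / cols c,γ,f,ℓ,g,Q,ΔT:
  L: [ 1  0  0  1  1  3  0]
  T: [-1 -1 -1  0 -2 -1  0]
  Θ: [ 0  0  0  0  0  0  1]
Row reduction gives pivot columns c,γ,ΔT; rank = 3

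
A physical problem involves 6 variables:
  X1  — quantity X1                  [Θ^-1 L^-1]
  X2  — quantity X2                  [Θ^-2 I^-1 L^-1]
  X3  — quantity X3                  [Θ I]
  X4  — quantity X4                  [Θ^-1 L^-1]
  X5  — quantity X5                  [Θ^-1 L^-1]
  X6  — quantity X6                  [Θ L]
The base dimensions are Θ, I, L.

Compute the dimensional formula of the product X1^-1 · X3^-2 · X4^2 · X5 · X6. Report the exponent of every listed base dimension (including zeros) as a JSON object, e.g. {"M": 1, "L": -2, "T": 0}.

Exponent matrix [Θ,I,L] × [X1,X2,X3,X4,X5,X6]:
  Θ: [-1 -2  1 -1 -1  1]
  I: [ 0 -1  1  0  0  0]
  L: [-1 -1  0 -1 -1  1]
  [Θ]: (-1)·-1+(-2)·1+(2)·-1+(1)·-1+(1)·1 = -3
  [I]: (-1)·0+(-2)·1+(2)·0+(1)·0+(1)·0 = -2
  [L]: (-1)·-1+(-2)·0+(2)·-1+(1)·-1+(1)·1 = -1
⇒ Θ^-3 I^-2 L^-1

{"Θ": -3, "I": -2, "L": -1}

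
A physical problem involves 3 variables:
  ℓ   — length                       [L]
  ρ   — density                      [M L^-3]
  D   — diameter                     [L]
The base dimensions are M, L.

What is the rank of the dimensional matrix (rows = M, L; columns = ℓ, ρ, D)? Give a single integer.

2

Dimensional matrix (M×L by ℓ×ρ×D):
  M: [ 0  1  0]
  L: [ 1 -3  1]
Row reduction gives pivot columns ℓ,ρ; rank = 2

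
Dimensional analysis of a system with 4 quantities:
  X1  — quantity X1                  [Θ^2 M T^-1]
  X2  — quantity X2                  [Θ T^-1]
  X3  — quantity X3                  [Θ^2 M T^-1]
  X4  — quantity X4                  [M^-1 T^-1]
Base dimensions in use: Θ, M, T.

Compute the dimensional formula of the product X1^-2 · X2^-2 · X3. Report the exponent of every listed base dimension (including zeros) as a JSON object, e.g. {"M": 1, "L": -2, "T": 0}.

Dimensional matrix (Θ×M×T by X1×X2×X3×X4):
  Θ: [ 2  1  2  0]
  M: [ 1  0  1 -1]
  T: [-1 -1 -1 -1]
  [Θ]: (-2)·2+(-2)·1+(1)·2 = -4
  [M]: (-2)·1+(-2)·0+(1)·1 = -1
  [T]: (-2)·-1+(-2)·-1+(1)·-1 = 3
⇒ Θ^-4 M^-1 T^3

{"Θ": -4, "M": -1, "T": 3}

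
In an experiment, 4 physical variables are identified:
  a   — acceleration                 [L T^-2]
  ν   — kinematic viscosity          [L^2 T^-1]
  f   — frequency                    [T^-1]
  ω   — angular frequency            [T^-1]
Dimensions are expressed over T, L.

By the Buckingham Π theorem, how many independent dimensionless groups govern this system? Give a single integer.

2

Write exponents as rows T,L / cols a,ν,f,ω:
  T: [-2 -1 -1 -1]
  L: [ 1  2  0  0]
Row reduction gives pivot columns a,ν; rank = 2
Π count = n − r = 4 − 2 = 2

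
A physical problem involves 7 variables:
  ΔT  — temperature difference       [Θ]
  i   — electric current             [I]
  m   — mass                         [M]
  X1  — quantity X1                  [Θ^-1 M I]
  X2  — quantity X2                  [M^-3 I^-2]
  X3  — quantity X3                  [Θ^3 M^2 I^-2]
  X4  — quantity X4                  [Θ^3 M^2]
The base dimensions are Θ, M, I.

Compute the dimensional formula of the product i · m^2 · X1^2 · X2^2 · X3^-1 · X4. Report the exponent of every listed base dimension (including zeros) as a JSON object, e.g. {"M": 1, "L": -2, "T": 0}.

Exponent matrix [Θ,M,I] × [ΔT,i,m,X1,X2,X3,X4]:
  Θ: [ 1  0  0 -1  0  3  3]
  M: [ 0  0  1  1 -3  2  2]
  I: [ 0  1  0  1 -2 -2  0]
  [Θ]: (1)·0+(2)·0+(2)·-1+(2)·0+(-1)·3+(1)·3 = -2
  [M]: (1)·0+(2)·1+(2)·1+(2)·-3+(-1)·2+(1)·2 = -2
  [I]: (1)·1+(2)·0+(2)·1+(2)·-2+(-1)·-2+(1)·0 = 1
⇒ Θ^-2 M^-2 I

{"Θ": -2, "M": -2, "I": 1}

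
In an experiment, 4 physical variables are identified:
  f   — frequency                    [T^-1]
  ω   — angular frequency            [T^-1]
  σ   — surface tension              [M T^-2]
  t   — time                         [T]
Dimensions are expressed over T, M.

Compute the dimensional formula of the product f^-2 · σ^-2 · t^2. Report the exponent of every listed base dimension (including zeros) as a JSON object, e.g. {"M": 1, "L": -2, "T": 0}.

Write exponents as rows T,M / cols f,ω,σ,t:
  T: [-1 -1 -2  1]
  M: [ 0  0  1  0]
  [T]: (-2)·-1+(-2)·-2+(2)·1 = 8
  [M]: (-2)·0+(-2)·1+(2)·0 = -2
⇒ T^8 M^-2

{"T": 8, "M": -2}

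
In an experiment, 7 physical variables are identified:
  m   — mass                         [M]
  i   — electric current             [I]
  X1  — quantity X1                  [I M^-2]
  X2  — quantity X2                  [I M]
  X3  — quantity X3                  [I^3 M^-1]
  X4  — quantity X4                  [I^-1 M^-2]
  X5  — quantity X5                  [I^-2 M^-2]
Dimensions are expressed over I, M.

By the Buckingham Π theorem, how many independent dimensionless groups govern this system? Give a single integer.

5

Write exponents as rows I,M / cols m,i,X1,X2,X3,X4,X5:
  I: [ 0  1  1  1  3 -1 -2]
  M: [ 1  0 -2  1 -1 -2 -2]
Echelon form has 2 nonzero rows (pivots: m,i)
7 vars − rank 2 = 5 Π groups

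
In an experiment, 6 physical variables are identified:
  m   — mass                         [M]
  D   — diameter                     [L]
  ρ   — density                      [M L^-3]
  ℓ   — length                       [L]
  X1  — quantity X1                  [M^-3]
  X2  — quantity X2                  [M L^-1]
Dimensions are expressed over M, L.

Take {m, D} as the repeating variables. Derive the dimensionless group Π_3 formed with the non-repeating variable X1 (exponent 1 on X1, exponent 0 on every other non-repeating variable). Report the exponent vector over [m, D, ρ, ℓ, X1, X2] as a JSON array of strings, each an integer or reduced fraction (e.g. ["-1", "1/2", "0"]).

["3", "0", "0", "0", "1", "0"]

Write exponents as rows M,L / cols m,D,ρ,ℓ,X1,X2:
  M: [ 1  0  1  0 -3  1]
  L: [ 0  1 -3  1  0 -1]
Row reduction gives pivot columns m,D; rank = 2
Repeat: m,D; free: ρ,ℓ,X1,X2
RREF:
  r0: [   1    0    1    0   -3    1]
  r1: [   0    1   -3    1    0   -1]
Fix exponent of X1 at 1, ρ at 0, ℓ at 0, X2 at 0; solve each RREF row for its pivot's exponent:
  r0: exp(m) + (-3)·1 = 0 ⇒ exp(m) = 3
  r1: exp(D) + (0)·1 = 0 ⇒ exp(D) = 0
Π_3 = m^3 · X1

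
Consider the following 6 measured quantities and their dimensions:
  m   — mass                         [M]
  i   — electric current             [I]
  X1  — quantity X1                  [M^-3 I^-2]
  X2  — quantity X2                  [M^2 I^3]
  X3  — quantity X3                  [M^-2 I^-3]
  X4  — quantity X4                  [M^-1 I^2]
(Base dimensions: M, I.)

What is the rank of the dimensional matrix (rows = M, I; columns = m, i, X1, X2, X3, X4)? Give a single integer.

Exponent matrix [M,I] × [m,i,X1,X2,X3,X4]:
  M: [ 1  0 -3  2 -2 -1]
  I: [ 0  1 -2  3 -3  2]
RREF → pivots at {m,i} ⇒ r = 2

2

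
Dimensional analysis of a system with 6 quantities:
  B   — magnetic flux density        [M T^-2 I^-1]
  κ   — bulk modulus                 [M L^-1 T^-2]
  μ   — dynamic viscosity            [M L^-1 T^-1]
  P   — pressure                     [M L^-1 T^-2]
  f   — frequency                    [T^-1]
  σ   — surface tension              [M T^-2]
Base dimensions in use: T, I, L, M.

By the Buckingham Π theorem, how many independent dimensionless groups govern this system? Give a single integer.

2

Exponent matrix [T,I,L,M] × [B,κ,μ,P,f,σ]:
  T: [-2 -2 -1 -2 -1 -2]
  I: [-1  0  0  0  0  0]
  L: [ 0 -1 -1 -1  0  0]
  M: [ 1  1  1  1  0  1]
RREF → pivots at {B,κ,μ,σ} ⇒ r = 4
6 vars − rank 4 = 2 Π groups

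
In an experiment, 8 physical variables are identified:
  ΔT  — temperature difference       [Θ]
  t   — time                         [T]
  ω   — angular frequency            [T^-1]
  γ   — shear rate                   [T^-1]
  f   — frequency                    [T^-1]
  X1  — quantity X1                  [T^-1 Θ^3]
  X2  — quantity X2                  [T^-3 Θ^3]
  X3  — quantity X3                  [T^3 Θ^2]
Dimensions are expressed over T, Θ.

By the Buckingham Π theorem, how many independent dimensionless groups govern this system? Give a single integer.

6

Dimensional matrix (T×Θ by ΔT×t×ω×γ×f×X1×X2×X3):
  T: [ 0  1 -1 -1 -1 -1 -3  3]
  Θ: [ 1  0  0  0  0  3  3  2]
Row reduction gives pivot columns ΔT,t; rank = 2
Π count = n − r = 8 − 2 = 6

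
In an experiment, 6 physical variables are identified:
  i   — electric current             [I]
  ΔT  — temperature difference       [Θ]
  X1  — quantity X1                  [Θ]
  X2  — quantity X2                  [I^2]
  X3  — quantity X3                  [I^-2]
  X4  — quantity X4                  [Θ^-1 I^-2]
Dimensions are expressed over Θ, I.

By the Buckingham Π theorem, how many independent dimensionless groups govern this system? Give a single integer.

Write exponents as rows Θ,I / cols i,ΔT,X1,X2,X3,X4:
  Θ: [ 0  1  1  0  0 -1]
  I: [ 1  0  0  2 -2 -2]
Row reduction gives pivot columns i,ΔT; rank = 2
Π count = n − r = 6 − 2 = 4

4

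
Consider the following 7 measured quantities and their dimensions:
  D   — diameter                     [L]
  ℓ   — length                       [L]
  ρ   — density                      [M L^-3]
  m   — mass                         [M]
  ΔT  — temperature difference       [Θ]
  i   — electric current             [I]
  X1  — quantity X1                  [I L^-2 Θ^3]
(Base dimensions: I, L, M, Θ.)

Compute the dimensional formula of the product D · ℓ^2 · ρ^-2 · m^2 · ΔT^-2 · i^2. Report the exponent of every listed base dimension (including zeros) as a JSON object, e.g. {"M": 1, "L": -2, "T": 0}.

Dimensional matrix (I×L×M×Θ by D×ℓ×ρ×m×ΔT×i×X1):
  I: [ 0  0  0  0  0  1  1]
  L: [ 1  1 -3  0  0  0 -2]
  M: [ 0  0  1  1  0  0  0]
  Θ: [ 0  0  0  0  1  0  3]
  [I]: (1)·0+(2)·0+(-2)·0+(2)·0+(-2)·0+(2)·1 = 2
  [L]: (1)·1+(2)·1+(-2)·-3+(2)·0+(-2)·0+(2)·0 = 9
  [M]: (1)·0+(2)·0+(-2)·1+(2)·1+(-2)·0+(2)·0 = 0
  [Θ]: (1)·0+(2)·0+(-2)·0+(2)·0+(-2)·1+(2)·0 = -2
⇒ I^2 L^9 Θ^-2

{"I": 2, "L": 9, "M": 0, "Θ": -2}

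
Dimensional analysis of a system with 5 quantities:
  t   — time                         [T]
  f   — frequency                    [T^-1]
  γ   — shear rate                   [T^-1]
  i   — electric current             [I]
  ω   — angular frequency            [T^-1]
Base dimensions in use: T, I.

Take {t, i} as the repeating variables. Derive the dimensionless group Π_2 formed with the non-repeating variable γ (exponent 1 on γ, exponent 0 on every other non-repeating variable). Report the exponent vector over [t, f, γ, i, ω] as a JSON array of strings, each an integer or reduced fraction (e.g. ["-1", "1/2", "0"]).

["1", "0", "1", "0", "0"]

Dimensional matrix (T×I by t×f×γ×i×ω):
  T: [ 1 -1 -1  0 -1]
  I: [ 0  0  0  1  0]
Row reduction gives pivot columns t,i; rank = 2
Repeat: t,i; free: f,γ,ω
RREF:
  r0: [   1   -1   -1    0   -1]
  r1: [   0    0    0    1    0]
Fix exponent of γ at 1, f at 0, ω at 0; solve each RREF row for its pivot's exponent:
  r0: exp(t) + (-1)·1 = 0 ⇒ exp(t) = 1
  r1: exp(i) + (0)·1 = 0 ⇒ exp(i) = 0
Π_2 = t · γ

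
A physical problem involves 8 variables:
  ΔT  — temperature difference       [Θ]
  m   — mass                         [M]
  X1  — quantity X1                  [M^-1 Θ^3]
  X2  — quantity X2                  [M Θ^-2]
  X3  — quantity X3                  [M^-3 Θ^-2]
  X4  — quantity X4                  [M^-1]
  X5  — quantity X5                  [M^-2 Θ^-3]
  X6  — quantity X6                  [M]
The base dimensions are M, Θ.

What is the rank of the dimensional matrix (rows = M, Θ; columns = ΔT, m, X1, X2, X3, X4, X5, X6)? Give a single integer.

Write exponents as rows M,Θ / cols ΔT,m,X1,X2,X3,X4,X5,X6:
  M: [ 0  1 -1  1 -3 -1 -2  1]
  Θ: [ 1  0  3 -2 -2  0 -3  0]
RREF → pivots at {ΔT,m} ⇒ r = 2

2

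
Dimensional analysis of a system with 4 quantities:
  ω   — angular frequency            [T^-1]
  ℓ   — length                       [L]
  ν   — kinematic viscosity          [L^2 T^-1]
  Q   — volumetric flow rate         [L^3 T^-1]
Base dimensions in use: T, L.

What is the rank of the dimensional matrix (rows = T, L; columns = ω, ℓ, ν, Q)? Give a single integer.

2

Write exponents as rows T,L / cols ω,ℓ,ν,Q:
  T: [-1  0 -1 -1]
  L: [ 0  1  2  3]
RREF → pivots at {ω,ℓ} ⇒ r = 2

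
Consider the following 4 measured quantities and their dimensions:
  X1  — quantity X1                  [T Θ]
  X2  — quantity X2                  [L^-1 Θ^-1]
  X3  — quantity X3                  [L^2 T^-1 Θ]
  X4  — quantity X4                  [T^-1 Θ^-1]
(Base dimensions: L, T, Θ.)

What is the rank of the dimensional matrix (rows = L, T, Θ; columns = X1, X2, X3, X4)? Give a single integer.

2

Exponent matrix [L,T,Θ] × [X1,X2,X3,X4]:
  L: [ 0 -1  2  0]
  T: [ 1  0 -1 -1]
  Θ: [ 1 -1  1 -1]
Row reduction gives pivot columns X1,X2; rank = 2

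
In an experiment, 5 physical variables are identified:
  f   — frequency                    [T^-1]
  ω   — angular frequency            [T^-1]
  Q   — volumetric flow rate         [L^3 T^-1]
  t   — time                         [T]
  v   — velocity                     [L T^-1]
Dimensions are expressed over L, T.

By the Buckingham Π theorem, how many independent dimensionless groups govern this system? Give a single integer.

Write exponents as rows L,T / cols f,ω,Q,t,v:
  L: [ 0  0  3  0  1]
  T: [-1 -1 -1  1 -1]
Echelon form has 2 nonzero rows (pivots: f,Q)
Π count = n − r = 5 − 2 = 3

3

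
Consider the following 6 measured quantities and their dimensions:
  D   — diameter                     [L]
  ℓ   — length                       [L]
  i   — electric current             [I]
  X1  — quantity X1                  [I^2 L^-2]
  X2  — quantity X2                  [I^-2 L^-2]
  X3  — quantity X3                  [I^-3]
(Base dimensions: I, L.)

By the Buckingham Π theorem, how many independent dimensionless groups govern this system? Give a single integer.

Dimensional matrix (I×L by D×ℓ×i×X1×X2×X3):
  I: [ 0  0  1  2 -2 -3]
  L: [ 1  1  0 -2 -2  0]
Echelon form has 2 nonzero rows (pivots: D,i)
6 vars − rank 2 = 4 Π groups

4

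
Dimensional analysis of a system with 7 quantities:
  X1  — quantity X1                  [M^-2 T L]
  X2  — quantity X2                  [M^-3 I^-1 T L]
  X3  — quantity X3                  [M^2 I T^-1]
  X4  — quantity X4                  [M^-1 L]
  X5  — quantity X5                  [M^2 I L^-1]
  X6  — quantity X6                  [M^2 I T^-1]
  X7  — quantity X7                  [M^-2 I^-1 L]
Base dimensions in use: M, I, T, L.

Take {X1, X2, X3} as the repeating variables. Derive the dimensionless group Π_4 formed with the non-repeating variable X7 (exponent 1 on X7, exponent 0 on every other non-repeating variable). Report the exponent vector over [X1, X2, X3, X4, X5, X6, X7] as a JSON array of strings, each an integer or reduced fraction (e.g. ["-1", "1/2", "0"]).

["1", "-2", "-1", "0", "0", "0", "1"]

Write exponents as rows M,I,T,L / cols X1,X2,X3,X4,X5,X6,X7:
  M: [-2 -3  2 -1  2  2 -2]
  I: [ 0 -1  1  0  1  1 -1]
  T: [ 1  1 -1  0  0 -1  0]
  L: [ 1  1  0  1 -1  0  1]
RREF → pivots at {X1,X2,X3} ⇒ r = 3
Pivot set = {X1,X2,X3}, free = {X4,X5,X6,X7}
RREF:
  r0: [   1    0    0    0    1    0   -1]
  r1: [   0    1    0    1   -2    0    2]
  r2: [   0    0    1    1   -1    1    1]
  r3: [   0    0    0    0    0    0    0]
Fix exponent of X7 at 1, X4 at 0, X5 at 0, X6 at 0; solve each RREF row for its pivot's exponent:
  r0: exp(X1) + (-1)·1 = 0 ⇒ exp(X1) = 1
  r1: exp(X2) + (2)·1 = 0 ⇒ exp(X2) = -2
  r2: exp(X3) + (1)·1 = 0 ⇒ exp(X3) = -1
Π_4 = X1 · X2^-2 · X3^-1 · X7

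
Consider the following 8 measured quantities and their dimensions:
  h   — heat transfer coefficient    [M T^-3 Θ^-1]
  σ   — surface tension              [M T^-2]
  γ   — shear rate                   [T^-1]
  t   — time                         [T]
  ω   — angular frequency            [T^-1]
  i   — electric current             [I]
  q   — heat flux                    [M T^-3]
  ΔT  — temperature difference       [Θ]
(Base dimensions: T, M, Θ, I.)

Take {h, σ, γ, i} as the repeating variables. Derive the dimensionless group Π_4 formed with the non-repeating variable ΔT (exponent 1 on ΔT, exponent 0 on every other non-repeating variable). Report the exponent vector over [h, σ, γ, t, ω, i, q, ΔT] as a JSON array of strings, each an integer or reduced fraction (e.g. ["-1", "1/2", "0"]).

["1", "-1", "-1", "0", "0", "0", "0", "1"]

Dimensional matrix (T×M×Θ×I by h×σ×γ×t×ω×i×q×ΔT):
  T: [-3 -2 -1  1 -1  0 -3  0]
  M: [ 1  1  0  0  0  0  1  0]
  Θ: [-1  0  0  0  0  0  0  1]
  I: [ 0  0  0  0  0  1  0  0]
Echelon form has 4 nonzero rows (pivots: h,σ,γ,i)
Pivot set = {h,σ,γ,i}, free = {t,ω,q,ΔT}
RREF:
  r0: [   1    0    0    0    0    0    0   -1]
  r1: [   0    1    0    0    0    0    1    1]
  r2: [   0    0    1   -1    1    0    1    1]
  r3: [   0    0    0    0    0    1    0    0]
Fix exponent of ΔT at 1, t at 0, ω at 0, q at 0; solve each RREF row for its pivot's exponent:
  r0: exp(h) + (-1)·1 = 0 ⇒ exp(h) = 1
  r1: exp(σ) + (1)·1 = 0 ⇒ exp(σ) = -1
  r2: exp(γ) + (1)·1 = 0 ⇒ exp(γ) = -1
  r3: exp(i) + (0)·1 = 0 ⇒ exp(i) = 0
Π_4 = h · σ^-1 · γ^-1 · ΔT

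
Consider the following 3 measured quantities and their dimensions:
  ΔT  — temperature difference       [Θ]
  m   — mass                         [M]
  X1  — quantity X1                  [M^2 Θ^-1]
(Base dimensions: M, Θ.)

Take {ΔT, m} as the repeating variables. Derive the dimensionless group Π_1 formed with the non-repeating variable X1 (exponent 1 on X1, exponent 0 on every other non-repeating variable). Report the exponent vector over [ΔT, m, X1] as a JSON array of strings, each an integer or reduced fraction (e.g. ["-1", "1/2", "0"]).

Exponent matrix [M,Θ] × [ΔT,m,X1]:
  M: [ 0  1  2]
  Θ: [ 1  0 -1]
RREF → pivots at {ΔT,m} ⇒ r = 2
Repeat: ΔT,m; free: X1
RREF:
  r0: [   1    0   -1]
  r1: [   0    1    2]
Fix exponent of X1 at 1; solve each RREF row for its pivot's exponent:
  r0: exp(ΔT) + (-1)·1 = 0 ⇒ exp(ΔT) = 1
  r1: exp(m) + (2)·1 = 0 ⇒ exp(m) = -2
Π_1 = ΔT · m^-2 · X1

["1", "-2", "1"]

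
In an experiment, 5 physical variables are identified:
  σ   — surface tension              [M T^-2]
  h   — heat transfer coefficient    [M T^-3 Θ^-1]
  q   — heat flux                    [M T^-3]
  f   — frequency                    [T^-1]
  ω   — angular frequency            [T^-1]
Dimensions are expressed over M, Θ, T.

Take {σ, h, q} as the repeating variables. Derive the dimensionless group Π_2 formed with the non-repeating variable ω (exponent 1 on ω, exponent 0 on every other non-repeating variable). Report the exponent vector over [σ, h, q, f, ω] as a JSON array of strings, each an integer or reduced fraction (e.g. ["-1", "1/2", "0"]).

Dimensional matrix (M×Θ×T by σ×h×q×f×ω):
  M: [ 1  1  1  0  0]
  Θ: [ 0 -1  0  0  0]
  T: [-2 -3 -3 -1 -1]
RREF → pivots at {σ,h,q} ⇒ r = 3
Repeat: σ,h,q; free: f,ω
RREF:
  r0: [   1    0    0   -1   -1]
  r1: [   0    1    0    0    0]
  r2: [   0    0    1    1    1]
Fix exponent of ω at 1, f at 0; solve each RREF row for its pivot's exponent:
  r0: exp(σ) + (-1)·1 = 0 ⇒ exp(σ) = 1
  r1: exp(h) + (0)·1 = 0 ⇒ exp(h) = 0
  r2: exp(q) + (1)·1 = 0 ⇒ exp(q) = -1
Π_2 = σ · q^-1 · ω

["1", "0", "-1", "0", "1"]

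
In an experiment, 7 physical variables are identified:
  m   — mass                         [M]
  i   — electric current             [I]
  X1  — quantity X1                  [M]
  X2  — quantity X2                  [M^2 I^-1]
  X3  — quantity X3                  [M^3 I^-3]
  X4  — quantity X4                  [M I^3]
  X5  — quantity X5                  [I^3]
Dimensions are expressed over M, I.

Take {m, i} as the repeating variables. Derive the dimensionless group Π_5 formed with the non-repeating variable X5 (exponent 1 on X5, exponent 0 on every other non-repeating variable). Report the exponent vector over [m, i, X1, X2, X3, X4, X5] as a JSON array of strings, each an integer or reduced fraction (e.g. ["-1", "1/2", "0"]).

Write exponents as rows M,I / cols m,i,X1,X2,X3,X4,X5:
  M: [ 1  0  1  2  3  1  0]
  I: [ 0  1  0 -1 -3  3  3]
Echelon form has 2 nonzero rows (pivots: m,i)
Pivot set = {m,i}, free = {X1,X2,X3,X4,X5}
RREF:
  r0: [   1    0    1    2    3    1    0]
  r1: [   0    1    0   -1   -3    3    3]
Fix exponent of X5 at 1, X1 at 0, X2 at 0, X3 at 0, X4 at 0; solve each RREF row for its pivot's exponent:
  r0: exp(m) + (0)·1 = 0 ⇒ exp(m) = 0
  r1: exp(i) + (3)·1 = 0 ⇒ exp(i) = -3
Π_5 = i^-3 · X5

["0", "-3", "0", "0", "0", "0", "1"]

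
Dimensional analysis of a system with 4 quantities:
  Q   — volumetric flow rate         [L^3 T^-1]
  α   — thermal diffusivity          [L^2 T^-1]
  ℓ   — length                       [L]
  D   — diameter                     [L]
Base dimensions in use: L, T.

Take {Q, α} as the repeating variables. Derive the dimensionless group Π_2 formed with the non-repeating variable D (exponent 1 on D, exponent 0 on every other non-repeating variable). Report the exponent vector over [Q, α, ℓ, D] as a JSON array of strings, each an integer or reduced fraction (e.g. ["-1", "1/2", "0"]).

["-1", "1", "0", "1"]

Write exponents as rows L,T / cols Q,α,ℓ,D:
  L: [ 3  2  1  1]
  T: [-1 -1  0  0]
Echelon form has 2 nonzero rows (pivots: Q,α)
Pivot set = {Q,α}, free = {ℓ,D}
RREF:
  r0: [   1    0    1    1]
  r1: [   0    1   -1   -1]
Fix exponent of D at 1, ℓ at 0; solve each RREF row for its pivot's exponent:
  r0: exp(Q) + (1)·1 = 0 ⇒ exp(Q) = -1
  r1: exp(α) + (-1)·1 = 0 ⇒ exp(α) = 1
Π_2 = Q^-1 · α · D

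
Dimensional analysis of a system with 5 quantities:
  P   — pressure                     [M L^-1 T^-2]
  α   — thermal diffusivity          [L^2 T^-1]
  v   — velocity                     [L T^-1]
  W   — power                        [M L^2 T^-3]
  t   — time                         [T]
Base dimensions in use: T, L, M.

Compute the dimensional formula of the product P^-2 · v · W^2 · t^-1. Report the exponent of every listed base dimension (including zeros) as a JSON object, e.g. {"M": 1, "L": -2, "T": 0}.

{"T": -4, "L": 7, "M": 0}

Write exponents as rows T,L,M / cols P,α,v,W,t:
  T: [-2 -1 -1 -3  1]
  L: [-1  2  1  2  0]
  M: [ 1  0  0  1  0]
  [T]: (-2)·-2+(1)·-1+(2)·-3+(-1)·1 = -4
  [L]: (-2)·-1+(1)·1+(2)·2+(-1)·0 = 7
  [M]: (-2)·1+(1)·0+(2)·1+(-1)·0 = 0
⇒ T^-4 L^7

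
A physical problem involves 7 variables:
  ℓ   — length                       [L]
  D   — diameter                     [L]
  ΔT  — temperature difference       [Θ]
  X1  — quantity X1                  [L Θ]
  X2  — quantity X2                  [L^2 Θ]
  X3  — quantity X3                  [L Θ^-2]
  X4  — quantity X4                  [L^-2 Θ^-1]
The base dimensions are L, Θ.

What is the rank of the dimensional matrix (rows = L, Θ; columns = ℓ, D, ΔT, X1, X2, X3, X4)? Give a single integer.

2

Dimensional matrix (L×Θ by ℓ×D×ΔT×X1×X2×X3×X4):
  L: [ 1  1  0  1  2  1 -2]
  Θ: [ 0  0  1  1  1 -2 -1]
Echelon form has 2 nonzero rows (pivots: ℓ,ΔT)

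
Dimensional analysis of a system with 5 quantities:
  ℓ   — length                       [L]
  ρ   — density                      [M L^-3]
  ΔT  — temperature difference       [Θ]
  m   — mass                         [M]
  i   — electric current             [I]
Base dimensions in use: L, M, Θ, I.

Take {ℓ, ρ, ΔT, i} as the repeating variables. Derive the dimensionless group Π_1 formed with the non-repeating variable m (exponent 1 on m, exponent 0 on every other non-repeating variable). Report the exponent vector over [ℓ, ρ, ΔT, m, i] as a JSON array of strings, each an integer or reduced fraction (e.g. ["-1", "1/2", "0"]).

["-3", "-1", "0", "1", "0"]

Write exponents as rows L,M,Θ,I / cols ℓ,ρ,ΔT,m,i:
  L: [ 1 -3  0  0  0]
  M: [ 0  1  0  1  0]
  Θ: [ 0  0  1  0  0]
  I: [ 0  0  0  0  1]
Echelon form has 4 nonzero rows (pivots: ℓ,ρ,ΔT,i)
Repeat: ℓ,ρ,ΔT,i; free: m
RREF:
  r0: [   1    0    0    3    0]
  r1: [   0    1    0    1    0]
  r2: [   0    0    1    0    0]
  r3: [   0    0    0    0    1]
Fix exponent of m at 1; solve each RREF row for its pivot's exponent:
  r0: exp(ℓ) + (3)·1 = 0 ⇒ exp(ℓ) = -3
  r1: exp(ρ) + (1)·1 = 0 ⇒ exp(ρ) = -1
  r2: exp(ΔT) + (0)·1 = 0 ⇒ exp(ΔT) = 0
  r3: exp(i) + (0)·1 = 0 ⇒ exp(i) = 0
Π_1 = ℓ^-3 · ρ^-1 · m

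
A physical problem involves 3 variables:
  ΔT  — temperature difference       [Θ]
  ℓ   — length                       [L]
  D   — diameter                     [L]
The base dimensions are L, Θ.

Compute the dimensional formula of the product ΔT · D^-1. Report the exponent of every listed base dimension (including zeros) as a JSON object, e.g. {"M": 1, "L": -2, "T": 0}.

Exponent matrix [L,Θ] × [ΔT,ℓ,D]:
  L: [ 0  1  1]
  Θ: [ 1  0  0]
  [L]: (1)·0+(-1)·1 = -1
  [Θ]: (1)·1+(-1)·0 = 1
⇒ L^-1 Θ

{"L": -1, "Θ": 1}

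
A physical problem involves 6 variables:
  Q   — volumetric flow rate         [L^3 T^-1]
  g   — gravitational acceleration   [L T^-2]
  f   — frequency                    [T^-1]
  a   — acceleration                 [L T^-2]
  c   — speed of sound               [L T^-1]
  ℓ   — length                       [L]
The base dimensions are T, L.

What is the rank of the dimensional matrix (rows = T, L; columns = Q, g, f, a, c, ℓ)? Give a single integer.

2

Exponent matrix [T,L] × [Q,g,f,a,c,ℓ]:
  T: [-1 -2 -1 -2 -1  0]
  L: [ 3  1  0  1  1  1]
Echelon form has 2 nonzero rows (pivots: Q,g)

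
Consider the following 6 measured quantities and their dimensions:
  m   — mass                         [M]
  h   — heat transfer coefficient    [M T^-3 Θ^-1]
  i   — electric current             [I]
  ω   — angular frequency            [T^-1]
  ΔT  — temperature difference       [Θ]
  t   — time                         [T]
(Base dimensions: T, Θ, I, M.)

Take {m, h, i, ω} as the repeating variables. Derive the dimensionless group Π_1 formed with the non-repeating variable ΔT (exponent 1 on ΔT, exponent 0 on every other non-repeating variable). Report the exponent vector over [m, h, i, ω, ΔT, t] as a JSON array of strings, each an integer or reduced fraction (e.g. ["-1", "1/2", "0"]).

["-1", "1", "0", "-3", "1", "0"]

Dimensional matrix (T×Θ×I×M by m×h×i×ω×ΔT×t):
  T: [ 0 -3  0 -1  0  1]
  Θ: [ 0 -1  0  0  1  0]
  I: [ 0  0  1  0  0  0]
  M: [ 1  1  0  0  0  0]
Row reduction gives pivot columns m,h,i,ω; rank = 4
Pivot set = {m,h,i,ω}, free = {ΔT,t}
RREF:
  r0: [   1    0    0    0    1    0]
  r1: [   0    1    0    0   -1    0]
  r2: [   0    0    1    0    0    0]
  r3: [   0    0    0    1    3   -1]
Fix exponent of ΔT at 1, t at 0; solve each RREF row for its pivot's exponent:
  r0: exp(m) + (1)·1 = 0 ⇒ exp(m) = -1
  r1: exp(h) + (-1)·1 = 0 ⇒ exp(h) = 1
  r2: exp(i) + (0)·1 = 0 ⇒ exp(i) = 0
  r3: exp(ω) + (3)·1 = 0 ⇒ exp(ω) = -3
Π_1 = m^-1 · h · ω^-3 · ΔT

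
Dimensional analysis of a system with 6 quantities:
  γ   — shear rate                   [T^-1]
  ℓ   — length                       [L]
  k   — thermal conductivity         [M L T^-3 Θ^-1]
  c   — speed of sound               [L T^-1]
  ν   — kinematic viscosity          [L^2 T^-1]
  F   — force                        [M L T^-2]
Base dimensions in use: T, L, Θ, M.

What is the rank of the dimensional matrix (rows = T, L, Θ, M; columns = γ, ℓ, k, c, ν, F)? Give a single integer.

4

Dimensional matrix (T×L×Θ×M by γ×ℓ×k×c×ν×F):
  T: [-1  0 -3 -1 -1 -2]
  L: [ 0  1  1  1  2  1]
  Θ: [ 0  0 -1  0  0  0]
  M: [ 0  0  1  0  0  1]
Echelon form has 4 nonzero rows (pivots: γ,ℓ,k,F)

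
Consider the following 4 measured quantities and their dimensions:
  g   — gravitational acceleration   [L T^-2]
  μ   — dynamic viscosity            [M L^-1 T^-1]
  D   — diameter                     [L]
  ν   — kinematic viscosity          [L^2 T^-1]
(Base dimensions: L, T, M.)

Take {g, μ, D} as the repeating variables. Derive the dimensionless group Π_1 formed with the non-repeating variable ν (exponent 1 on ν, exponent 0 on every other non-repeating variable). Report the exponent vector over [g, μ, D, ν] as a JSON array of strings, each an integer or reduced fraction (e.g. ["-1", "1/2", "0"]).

Dimensional matrix (L×T×M by g×μ×D×ν):
  L: [ 1 -1  1  2]
  T: [-2 -1  0 -1]
  M: [ 0  1  0  0]
Row reduction gives pivot columns g,μ,D; rank = 3
Pivot set = {g,μ,D}, free = {ν}
RREF:
  r0: [   1    0    0  1/2]
  r1: [   0    1    0    0]
  r2: [   0    0    1  3/2]
Fix exponent of ν at 1; solve each RREF row for its pivot's exponent:
  r0: exp(g) + (1/2)·1 = 0 ⇒ exp(g) = -1/2
  r1: exp(μ) + (0)·1 = 0 ⇒ exp(μ) = 0
  r2: exp(D) + (3/2)·1 = 0 ⇒ exp(D) = -3/2
Π_1 = g^(-1/2) · D^(-3/2) · ν

["-1/2", "0", "-3/2", "1"]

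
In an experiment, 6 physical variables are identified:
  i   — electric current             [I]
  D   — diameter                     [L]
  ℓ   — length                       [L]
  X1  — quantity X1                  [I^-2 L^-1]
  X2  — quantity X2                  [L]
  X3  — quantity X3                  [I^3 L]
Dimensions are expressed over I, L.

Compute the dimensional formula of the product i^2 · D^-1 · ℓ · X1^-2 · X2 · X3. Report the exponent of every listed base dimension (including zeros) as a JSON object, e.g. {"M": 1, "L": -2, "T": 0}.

Dimensional matrix (I×L by i×D×ℓ×X1×X2×X3):
  I: [ 1  0  0 -2  0  3]
  L: [ 0  1  1 -1  1  1]
  [I]: (2)·1+(-1)·0+(1)·0+(-2)·-2+(1)·0+(1)·3 = 9
  [L]: (2)·0+(-1)·1+(1)·1+(-2)·-1+(1)·1+(1)·1 = 4
⇒ I^9 L^4

{"I": 9, "L": 4}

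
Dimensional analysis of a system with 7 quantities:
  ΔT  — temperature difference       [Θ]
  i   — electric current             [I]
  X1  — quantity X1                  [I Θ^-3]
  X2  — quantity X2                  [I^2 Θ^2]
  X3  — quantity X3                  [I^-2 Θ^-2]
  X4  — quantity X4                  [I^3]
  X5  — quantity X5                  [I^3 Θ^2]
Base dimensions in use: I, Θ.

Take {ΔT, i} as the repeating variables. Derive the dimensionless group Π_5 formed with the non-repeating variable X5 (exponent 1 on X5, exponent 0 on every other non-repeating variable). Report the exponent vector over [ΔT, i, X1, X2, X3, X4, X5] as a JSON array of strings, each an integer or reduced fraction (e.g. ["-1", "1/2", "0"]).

["-2", "-3", "0", "0", "0", "0", "1"]

Exponent matrix [I,Θ] × [ΔT,i,X1,X2,X3,X4,X5]:
  I: [ 0  1  1  2 -2  3  3]
  Θ: [ 1  0 -3  2 -2  0  2]
RREF → pivots at {ΔT,i} ⇒ r = 2
Pivot set = {ΔT,i}, free = {X1,X2,X3,X4,X5}
RREF:
  r0: [   1    0   -3    2   -2    0    2]
  r1: [   0    1    1    2   -2    3    3]
Fix exponent of X5 at 1, X1 at 0, X2 at 0, X3 at 0, X4 at 0; solve each RREF row for its pivot's exponent:
  r0: exp(ΔT) + (2)·1 = 0 ⇒ exp(ΔT) = -2
  r1: exp(i) + (3)·1 = 0 ⇒ exp(i) = -3
Π_5 = ΔT^-2 · i^-3 · X5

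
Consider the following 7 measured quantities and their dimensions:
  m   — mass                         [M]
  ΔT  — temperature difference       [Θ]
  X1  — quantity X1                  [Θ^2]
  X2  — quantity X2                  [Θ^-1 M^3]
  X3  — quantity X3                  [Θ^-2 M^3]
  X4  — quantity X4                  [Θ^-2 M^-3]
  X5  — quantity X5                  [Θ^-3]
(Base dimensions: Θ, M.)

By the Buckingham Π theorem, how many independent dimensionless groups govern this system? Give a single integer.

Dimensional matrix (Θ×M by m×ΔT×X1×X2×X3×X4×X5):
  Θ: [ 0  1  2 -1 -2 -2 -3]
  M: [ 1  0  0  3  3 -3  0]
Row reduction gives pivot columns m,ΔT; rank = 2
Π count = n − r = 7 − 2 = 5

5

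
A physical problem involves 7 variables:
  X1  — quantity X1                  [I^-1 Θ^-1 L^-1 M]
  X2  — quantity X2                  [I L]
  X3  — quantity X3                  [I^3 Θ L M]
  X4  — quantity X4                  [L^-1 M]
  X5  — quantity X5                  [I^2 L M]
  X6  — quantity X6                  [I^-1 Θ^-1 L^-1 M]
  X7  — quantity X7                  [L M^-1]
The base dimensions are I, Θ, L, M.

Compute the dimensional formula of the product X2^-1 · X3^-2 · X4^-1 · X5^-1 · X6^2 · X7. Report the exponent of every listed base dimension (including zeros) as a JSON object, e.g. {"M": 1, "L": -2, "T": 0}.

{"I": -11, "Θ": -4, "L": -4, "M": -3}

Write exponents as rows I,Θ,L,M / cols X1,X2,X3,X4,X5,X6,X7:
  I: [-1  1  3  0  2 -1  0]
  Θ: [-1  0  1  0  0 -1  0]
  L: [-1  1  1 -1  1 -1  1]
  M: [ 1  0  1  1  1  1 -1]
  [I]: (-1)·1+(-2)·3+(-1)·0+(-1)·2+(2)·-1+(1)·0 = -11
  [Θ]: (-1)·0+(-2)·1+(-1)·0+(-1)·0+(2)·-1+(1)·0 = -4
  [L]: (-1)·1+(-2)·1+(-1)·-1+(-1)·1+(2)·-1+(1)·1 = -4
  [M]: (-1)·0+(-2)·1+(-1)·1+(-1)·1+(2)·1+(1)·-1 = -3
⇒ I^-11 Θ^-4 L^-4 M^-3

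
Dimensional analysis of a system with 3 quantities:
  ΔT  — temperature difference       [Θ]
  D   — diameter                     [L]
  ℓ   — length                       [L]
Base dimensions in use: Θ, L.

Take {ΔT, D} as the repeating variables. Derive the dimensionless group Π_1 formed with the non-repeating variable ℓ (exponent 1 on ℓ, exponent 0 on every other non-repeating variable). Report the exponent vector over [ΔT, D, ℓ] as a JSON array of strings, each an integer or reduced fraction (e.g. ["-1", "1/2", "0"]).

["0", "-1", "1"]

Exponent matrix [Θ,L] × [ΔT,D,ℓ]:
  Θ: [ 1  0  0]
  L: [ 0  1  1]
RREF → pivots at {ΔT,D} ⇒ r = 2
Pivot set = {ΔT,D}, free = {ℓ}
RREF:
  r0: [   1    0    0]
  r1: [   0    1    1]
Fix exponent of ℓ at 1; solve each RREF row for its pivot's exponent:
  r0: exp(ΔT) + (0)·1 = 0 ⇒ exp(ΔT) = 0
  r1: exp(D) + (1)·1 = 0 ⇒ exp(D) = -1
Π_1 = D^-1 · ℓ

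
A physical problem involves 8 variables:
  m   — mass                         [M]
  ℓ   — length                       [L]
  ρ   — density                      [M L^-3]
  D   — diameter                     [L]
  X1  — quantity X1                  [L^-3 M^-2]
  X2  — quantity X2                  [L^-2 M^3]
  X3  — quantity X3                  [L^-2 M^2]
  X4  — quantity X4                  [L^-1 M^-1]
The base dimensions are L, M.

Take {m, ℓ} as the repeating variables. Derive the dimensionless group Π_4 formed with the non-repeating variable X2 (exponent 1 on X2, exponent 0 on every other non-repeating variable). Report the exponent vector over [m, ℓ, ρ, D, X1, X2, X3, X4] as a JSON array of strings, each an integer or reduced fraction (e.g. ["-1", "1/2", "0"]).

Write exponents as rows L,M / cols m,ℓ,ρ,D,X1,X2,X3,X4:
  L: [ 0  1 -3  1 -3 -2 -2 -1]
  M: [ 1  0  1  0 -2  3  2 -1]
Row reduction gives pivot columns m,ℓ; rank = 2
Pivot set = {m,ℓ}, free = {ρ,D,X1,X2,X3,X4}
RREF:
  r0: [   1    0    1    0   -2    3    2   -1]
  r1: [   0    1   -3    1   -3   -2   -2   -1]
Fix exponent of X2 at 1, ρ at 0, D at 0, X1 at 0, X3 at 0, X4 at 0; solve each RREF row for its pivot's exponent:
  r0: exp(m) + (3)·1 = 0 ⇒ exp(m) = -3
  r1: exp(ℓ) + (-2)·1 = 0 ⇒ exp(ℓ) = 2
Π_4 = m^-3 · ℓ^2 · X2

["-3", "2", "0", "0", "0", "1", "0", "0"]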